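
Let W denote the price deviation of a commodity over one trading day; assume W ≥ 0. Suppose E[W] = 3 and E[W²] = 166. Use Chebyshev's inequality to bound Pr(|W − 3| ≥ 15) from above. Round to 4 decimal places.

Var(W) = E[W²] − (E[W])² = 166 − 9 = 157.
Chebyshev's inequality: Pr(|W − μ| ≥ t) ≤ Var(W)/t² = 157/225 = 0.6978.

0.6978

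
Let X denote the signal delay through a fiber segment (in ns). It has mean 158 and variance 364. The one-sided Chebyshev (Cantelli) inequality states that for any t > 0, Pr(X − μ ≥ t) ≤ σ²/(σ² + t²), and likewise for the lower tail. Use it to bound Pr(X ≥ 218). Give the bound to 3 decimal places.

Here σ² = 364 and t = 60, so σ² + t² = 3964.
Cantelli's bound: 364/3964 = 0.0918.

0.092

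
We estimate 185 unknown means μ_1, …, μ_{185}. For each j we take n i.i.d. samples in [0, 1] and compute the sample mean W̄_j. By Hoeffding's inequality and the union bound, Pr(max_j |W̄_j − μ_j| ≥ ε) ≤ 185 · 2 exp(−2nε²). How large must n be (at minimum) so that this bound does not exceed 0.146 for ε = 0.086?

Need 2·185·exp(−2nε²) ≤ 0.146, i.e. exp(−2nε²) ≤ 0.146/370.
So 2nε² ≥ ln(370/0.146) = 7.837652.
Hence n ≥ 7.837652/(2·0.086²) = 529.857.
The smallest integer n is 530.

530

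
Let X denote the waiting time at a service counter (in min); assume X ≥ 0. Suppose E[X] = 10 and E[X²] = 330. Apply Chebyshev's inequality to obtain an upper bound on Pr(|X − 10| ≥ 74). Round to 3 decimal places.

0.042

Var(X) = E[X²] − (E[X])² = 330 − 100 = 230.
Chebyshev's inequality: Pr(|X − μ| ≥ t) ≤ Var(X)/t² = 230/5476 = 0.0420.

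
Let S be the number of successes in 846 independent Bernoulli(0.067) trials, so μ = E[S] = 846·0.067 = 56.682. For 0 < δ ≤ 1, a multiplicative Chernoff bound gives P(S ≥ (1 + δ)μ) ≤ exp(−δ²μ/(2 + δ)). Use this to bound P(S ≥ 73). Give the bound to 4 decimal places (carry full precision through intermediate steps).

Write 73 = (1 + δ)μ, so δ = 73/56.682 − 1 = 0.2878868…
Then the exponent is δ²μ/(2 + δ) = (73 − μ)² / (μ·(2 + δ)) = 2.053308.
Bound = exp(−2.053308) = 0.12831.

0.1283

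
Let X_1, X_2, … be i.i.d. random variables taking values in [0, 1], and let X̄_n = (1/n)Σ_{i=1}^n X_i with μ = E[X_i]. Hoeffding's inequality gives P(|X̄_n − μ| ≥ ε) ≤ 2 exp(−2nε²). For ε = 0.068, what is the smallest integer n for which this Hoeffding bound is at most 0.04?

424

Require 2·exp(−2nε²) ≤ 0.04, i.e. 2nε² ≥ ln(2/0.04) = 3.912023.
So n ≥ 3.912023 / (2·0.068²) = 423.013.
The smallest integer n is 424.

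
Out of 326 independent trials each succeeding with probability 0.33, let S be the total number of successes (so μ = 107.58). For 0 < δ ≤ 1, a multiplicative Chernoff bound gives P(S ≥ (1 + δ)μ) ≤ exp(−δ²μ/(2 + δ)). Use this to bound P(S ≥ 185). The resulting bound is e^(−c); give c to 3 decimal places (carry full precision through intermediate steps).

Write 185 = (1 + δ)μ, so δ = 185/107.58 − 1 = 0.7196505…
Then the exponent is δ²μ/(2 + δ) = (185 − μ)² / (μ·(2 + δ)) = 20.486214.

20.486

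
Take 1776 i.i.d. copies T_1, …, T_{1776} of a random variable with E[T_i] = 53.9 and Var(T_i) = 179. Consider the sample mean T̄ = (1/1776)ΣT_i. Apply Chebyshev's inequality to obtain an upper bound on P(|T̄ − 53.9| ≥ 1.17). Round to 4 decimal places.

Var(T̄) = Var(T_i)/n = 179/1776 = 0.10079.
Chebyshev: P(|T̄ − 53.9| ≥ 1.17) ≤ Var(T̄)/(1.17)² = 179/(1776·1.17²) = 0.0736.

0.0736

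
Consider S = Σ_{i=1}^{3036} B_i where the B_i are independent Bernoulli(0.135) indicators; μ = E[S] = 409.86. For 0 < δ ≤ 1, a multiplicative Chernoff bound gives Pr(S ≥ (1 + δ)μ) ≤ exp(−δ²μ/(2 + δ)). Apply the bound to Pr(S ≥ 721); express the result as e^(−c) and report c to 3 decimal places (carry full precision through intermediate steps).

85.606

Write 721 = (1 + δ)μ, so δ = 721/409.86 − 1 = 0.7591373…
Then the exponent is δ²μ/(2 + δ) = (721 − μ)² / (μ·(2 + δ)) = 85.605733.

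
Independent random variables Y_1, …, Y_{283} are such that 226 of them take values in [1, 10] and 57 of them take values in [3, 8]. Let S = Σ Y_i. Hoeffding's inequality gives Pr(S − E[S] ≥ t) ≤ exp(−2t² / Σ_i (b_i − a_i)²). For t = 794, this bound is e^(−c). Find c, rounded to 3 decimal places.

Σ(b_i − a_i)² = 226·9² + 57·5² = 19731.
c = 2t² / 19731 = 2·794² / 19731 = 63.9031.

63.903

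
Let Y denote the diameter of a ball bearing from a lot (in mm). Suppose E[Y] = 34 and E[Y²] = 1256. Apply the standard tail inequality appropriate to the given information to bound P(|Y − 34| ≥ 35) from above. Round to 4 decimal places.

The first two moments determine the variance, so Chebyshev's inequality is the sharpest standard bound available.
Var(Y) = E[Y²] − (E[Y])² = 1256 − 1156 = 100.
Chebyshev's inequality: P(|Y − μ| ≥ t) ≤ Var(Y)/t² = 100/1225 = 0.0816.

0.0816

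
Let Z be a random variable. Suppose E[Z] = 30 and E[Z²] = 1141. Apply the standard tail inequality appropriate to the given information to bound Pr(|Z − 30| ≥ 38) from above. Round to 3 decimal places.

The first two moments determine the variance, so Chebyshev's inequality is the sharpest standard bound available.
Var(Z) = E[Z²] − (E[Z])² = 1141 − 900 = 241.
Chebyshev's inequality: Pr(|Z − μ| ≥ t) ≤ Var(Z)/t² = 241/1444 = 0.1669.

0.167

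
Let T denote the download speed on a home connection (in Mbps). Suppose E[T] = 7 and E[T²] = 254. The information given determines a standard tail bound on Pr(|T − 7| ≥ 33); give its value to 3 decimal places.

The first two moments determine the variance, so Chebyshev's inequality is the sharpest standard bound available.
Var(T) = E[T²] − (E[T])² = 254 − 49 = 205.
Chebyshev's inequality: Pr(|T − μ| ≥ t) ≤ Var(T)/t² = 205/1089 = 0.1882.

0.188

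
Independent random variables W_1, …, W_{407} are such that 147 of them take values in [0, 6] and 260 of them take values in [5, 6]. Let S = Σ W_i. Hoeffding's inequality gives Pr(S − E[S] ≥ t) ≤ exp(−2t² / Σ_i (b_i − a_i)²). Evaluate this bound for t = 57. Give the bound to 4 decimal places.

Σ(b_i − a_i)² = 147·6² + 260·1² = 5552.
Exponent = 2·57² / 5552 = 1.17039.
Bound = exp(−1.17039) = 0.31025.

0.3102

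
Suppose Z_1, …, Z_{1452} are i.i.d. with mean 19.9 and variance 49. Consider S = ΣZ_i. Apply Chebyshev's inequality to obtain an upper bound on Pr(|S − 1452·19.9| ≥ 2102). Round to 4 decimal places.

0.0161

Var(S) = n·Var(Z_i) = 1452·49 = 71148.
Chebyshev: Pr(|S − 1452·19.9| ≥ 2102) ≤ Var(S)/2102² = 71148/4418404 = 0.0161.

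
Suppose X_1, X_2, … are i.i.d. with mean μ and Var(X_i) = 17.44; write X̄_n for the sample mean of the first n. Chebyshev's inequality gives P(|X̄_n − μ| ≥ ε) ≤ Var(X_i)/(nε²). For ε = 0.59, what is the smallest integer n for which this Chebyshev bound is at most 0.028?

1790

Require 17.44/(n·0.59²) ≤ 0.028, i.e. n ≥ 17.44/(0.028·0.59²) = 1789.305.
The smallest integer n is 1790.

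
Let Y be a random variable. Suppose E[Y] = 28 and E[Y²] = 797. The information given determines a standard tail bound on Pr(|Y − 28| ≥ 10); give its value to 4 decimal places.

0.1300

The first two moments determine the variance, so Chebyshev's inequality is the sharpest standard bound available.
Var(Y) = E[Y²] − (E[Y])² = 797 − 784 = 13.
Chebyshev's inequality: Pr(|Y − μ| ≥ t) ≤ Var(Y)/t² = 13/100 = 0.1300.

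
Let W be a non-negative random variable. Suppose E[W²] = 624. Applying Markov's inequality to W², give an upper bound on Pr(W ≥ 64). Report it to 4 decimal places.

Since W ≥ 0, the event {W ≥ 64} is the same as {W² ≥ 4096}.
Markov's inequality applied to W² gives Pr(W² ≥ 4096) ≤ E[W²]/4096 = 624/4096 = 0.1523.

0.1523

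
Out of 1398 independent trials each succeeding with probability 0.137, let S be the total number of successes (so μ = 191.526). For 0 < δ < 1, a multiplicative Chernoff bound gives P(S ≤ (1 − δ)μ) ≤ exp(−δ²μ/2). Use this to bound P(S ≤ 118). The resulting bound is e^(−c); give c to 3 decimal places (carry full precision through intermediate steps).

Write 118 = (1 − δ)μ, so δ = 1 − 118/191.526 = 0.3838957…
Then the exponent is δ²μ/2 = (μ − 118)²/(2μ) = 14.113156.

14.113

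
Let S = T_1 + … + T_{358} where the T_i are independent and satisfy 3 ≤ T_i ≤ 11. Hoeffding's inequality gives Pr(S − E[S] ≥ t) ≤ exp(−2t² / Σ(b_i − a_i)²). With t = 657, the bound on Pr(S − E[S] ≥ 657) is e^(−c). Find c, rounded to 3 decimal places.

37.679

Σ(b_i − a_i)² = 358·(8)² = 22912.
c = 2t²/22912 = 2·657²/22912 = 37.6789.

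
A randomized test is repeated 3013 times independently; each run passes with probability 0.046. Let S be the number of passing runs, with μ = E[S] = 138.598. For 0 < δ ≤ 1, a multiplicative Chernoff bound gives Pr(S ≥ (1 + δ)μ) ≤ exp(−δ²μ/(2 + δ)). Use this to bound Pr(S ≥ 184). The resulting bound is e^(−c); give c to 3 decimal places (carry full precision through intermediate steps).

6.390

Write 184 = (1 + δ)μ, so δ = 184/138.598 − 1 = 0.3275805…
Then the exponent is δ²μ/(2 + δ) = (184 − μ)² / (μ·(2 + δ)) = 6.389815.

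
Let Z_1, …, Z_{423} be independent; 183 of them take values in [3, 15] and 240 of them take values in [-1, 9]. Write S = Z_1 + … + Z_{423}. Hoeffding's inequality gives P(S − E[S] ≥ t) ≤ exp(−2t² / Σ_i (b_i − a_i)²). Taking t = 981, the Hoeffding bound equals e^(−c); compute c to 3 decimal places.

38.225

Σ(b_i − a_i)² = 183·12² + 240·10² = 50352.
c = 2t² / 50352 = 2·981² / 50352 = 38.2253.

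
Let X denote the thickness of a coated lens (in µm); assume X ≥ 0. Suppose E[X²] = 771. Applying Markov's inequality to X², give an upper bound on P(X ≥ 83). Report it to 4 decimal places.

Since X ≥ 0, the event {X ≥ 83} is the same as {X² ≥ 6889}.
Markov's inequality applied to X² gives P(X² ≥ 6889) ≤ E[X²]/6889 = 771/6889 = 0.1119.

0.1119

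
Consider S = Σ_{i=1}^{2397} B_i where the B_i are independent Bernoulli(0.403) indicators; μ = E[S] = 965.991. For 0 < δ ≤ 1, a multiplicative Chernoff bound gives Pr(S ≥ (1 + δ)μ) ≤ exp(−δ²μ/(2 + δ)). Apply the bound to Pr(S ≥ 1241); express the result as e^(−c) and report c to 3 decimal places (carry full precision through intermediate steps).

34.268

Write 1241 = (1 + δ)μ, so δ = 1241/965.991 − 1 = 0.2846911…
Then the exponent is δ²μ/(2 + δ) = (1241 − μ)² / (μ·(2 + δ)) = 34.268355.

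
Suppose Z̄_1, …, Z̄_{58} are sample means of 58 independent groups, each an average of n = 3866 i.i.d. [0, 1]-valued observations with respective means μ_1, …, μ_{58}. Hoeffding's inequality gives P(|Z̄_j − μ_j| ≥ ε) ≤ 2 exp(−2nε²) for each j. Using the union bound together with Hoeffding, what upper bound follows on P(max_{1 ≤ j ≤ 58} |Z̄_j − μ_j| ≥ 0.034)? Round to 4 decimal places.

Per-experiment Hoeffding bound: 2·exp(−2·3866·0.034²) = 2·exp(−8.93819) = 0.00026256.
Union bound over 58 events: 58·0.00026256 = 0.01523.

0.0152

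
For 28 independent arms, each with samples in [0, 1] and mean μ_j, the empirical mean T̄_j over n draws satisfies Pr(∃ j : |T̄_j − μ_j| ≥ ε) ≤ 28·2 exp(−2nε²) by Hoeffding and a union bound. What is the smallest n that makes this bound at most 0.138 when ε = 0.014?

Need 2·28·exp(−2nε²) ≤ 0.138, i.e. exp(−2nε²) ≤ 0.138/56.
So 2nε² ≥ ln(56/0.138) = 6.005853.
Hence n ≥ 6.005853/(2·0.014²) = 15321.054.
The smallest integer n is 15322.

15322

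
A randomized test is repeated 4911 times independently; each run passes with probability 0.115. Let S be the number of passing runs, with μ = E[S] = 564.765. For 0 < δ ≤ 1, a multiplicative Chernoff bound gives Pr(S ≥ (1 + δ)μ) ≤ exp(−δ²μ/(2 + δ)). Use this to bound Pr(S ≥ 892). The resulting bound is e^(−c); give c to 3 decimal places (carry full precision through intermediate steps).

Write 892 = (1 + δ)μ, so δ = 892/564.765 − 1 = 0.579418…
Then the exponent is δ²μ/(2 + δ) = (892 − μ)² / (μ·(2 + δ)) = 73.507220.

73.507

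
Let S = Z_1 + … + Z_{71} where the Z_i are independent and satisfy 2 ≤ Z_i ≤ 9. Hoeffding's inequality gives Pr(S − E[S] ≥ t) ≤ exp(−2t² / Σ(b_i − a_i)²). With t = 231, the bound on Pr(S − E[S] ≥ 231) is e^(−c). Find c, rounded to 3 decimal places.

30.676

Σ(b_i − a_i)² = 71·(7)² = 3479.
c = 2t²/3479 = 2·231²/3479 = 30.6761.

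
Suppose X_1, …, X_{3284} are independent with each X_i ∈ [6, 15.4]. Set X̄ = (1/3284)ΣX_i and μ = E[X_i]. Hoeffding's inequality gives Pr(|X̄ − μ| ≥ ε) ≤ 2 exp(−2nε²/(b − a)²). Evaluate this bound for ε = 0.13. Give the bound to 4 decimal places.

Exponent: 2nε²/(b − a)² = 2·3284·0.13² / 9.4² = 1.25622.
Bound = 2·exp(−1.25622) = 0.56946.

0.5695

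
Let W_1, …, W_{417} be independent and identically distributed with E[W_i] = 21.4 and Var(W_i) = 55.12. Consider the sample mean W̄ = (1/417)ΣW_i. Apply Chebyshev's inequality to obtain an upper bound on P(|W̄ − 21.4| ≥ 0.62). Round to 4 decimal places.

0.3439

Var(W̄) = Var(W_i)/n = 55.12/417 = 0.13218.
Chebyshev: P(|W̄ − 21.4| ≥ 0.62) ≤ Var(W̄)/(0.62)² = 55.12/(417·0.62²) = 0.3439.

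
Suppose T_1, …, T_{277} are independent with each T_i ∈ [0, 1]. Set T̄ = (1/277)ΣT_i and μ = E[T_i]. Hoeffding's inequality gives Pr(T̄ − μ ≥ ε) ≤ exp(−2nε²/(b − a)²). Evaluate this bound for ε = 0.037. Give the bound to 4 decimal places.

Exponent: 2nε²/(b − a)² = 2·277·0.037² / 1² = 0.75843.
Bound = exp(−0.75843) = 0.46840.

0.4684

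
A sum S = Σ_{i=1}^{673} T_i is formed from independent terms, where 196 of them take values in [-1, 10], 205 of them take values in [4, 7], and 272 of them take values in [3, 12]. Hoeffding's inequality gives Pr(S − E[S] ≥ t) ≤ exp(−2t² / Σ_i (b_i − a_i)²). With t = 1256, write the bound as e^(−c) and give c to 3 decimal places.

66.293

Σ(b_i − a_i)² = 196·11² + 205·3² + 272·9² = 47593.
c = 2t² / 47593 = 2·1256² / 47593 = 66.2928.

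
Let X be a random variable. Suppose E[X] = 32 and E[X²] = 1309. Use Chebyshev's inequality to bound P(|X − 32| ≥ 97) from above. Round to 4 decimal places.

Var(X) = E[X²] − (E[X])² = 1309 − 1024 = 285.
Chebyshev's inequality: P(|X − μ| ≥ t) ≤ Var(X)/t² = 285/9409 = 0.0303.

0.0303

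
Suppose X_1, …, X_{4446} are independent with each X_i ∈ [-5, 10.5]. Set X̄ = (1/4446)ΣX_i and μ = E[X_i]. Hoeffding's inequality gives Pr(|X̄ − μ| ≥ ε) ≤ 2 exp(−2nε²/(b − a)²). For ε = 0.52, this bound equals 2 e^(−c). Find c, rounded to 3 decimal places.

10.008

c = 2nε²/(b − a)² = 2·4446·0.52² / 15.5² = 10.0079.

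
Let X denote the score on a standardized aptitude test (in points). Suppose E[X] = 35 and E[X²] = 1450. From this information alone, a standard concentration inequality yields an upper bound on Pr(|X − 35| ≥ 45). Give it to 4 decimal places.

0.1111

The first two moments determine the variance, so Chebyshev's inequality is the sharpest standard bound available.
Var(X) = E[X²] − (E[X])² = 1450 − 1225 = 225.
Chebyshev's inequality: Pr(|X − μ| ≥ t) ≤ Var(X)/t² = 225/2025 = 0.1111.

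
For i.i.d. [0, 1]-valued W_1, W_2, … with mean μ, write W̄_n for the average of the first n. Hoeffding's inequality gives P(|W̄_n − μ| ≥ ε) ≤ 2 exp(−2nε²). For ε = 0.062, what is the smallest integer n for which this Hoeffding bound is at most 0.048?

486

Require 2·exp(−2nε²) ≤ 0.048, i.e. 2nε² ≥ ln(2/0.048) = 3.729701.
So n ≥ 3.729701 / (2·0.062²) = 485.133.
The smallest integer n is 486.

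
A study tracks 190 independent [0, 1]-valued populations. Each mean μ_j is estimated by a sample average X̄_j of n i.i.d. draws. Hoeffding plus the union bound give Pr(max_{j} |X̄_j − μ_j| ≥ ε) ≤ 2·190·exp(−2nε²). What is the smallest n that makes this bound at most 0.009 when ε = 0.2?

Need 2·190·exp(−2nε²) ≤ 0.009, i.e. exp(−2nε²) ≤ 0.009/380.
So 2nε² ≥ ln(380/0.009) = 10.650702.
Hence n ≥ 10.650702/(2·0.2²) = 133.134.
The smallest integer n is 134.

134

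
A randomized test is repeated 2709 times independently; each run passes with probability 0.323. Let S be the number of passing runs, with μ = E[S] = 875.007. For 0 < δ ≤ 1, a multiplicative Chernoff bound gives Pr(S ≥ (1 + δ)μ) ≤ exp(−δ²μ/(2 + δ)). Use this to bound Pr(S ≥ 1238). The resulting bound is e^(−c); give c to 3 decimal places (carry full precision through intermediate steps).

62.358

Write 1238 = (1 + δ)μ, so δ = 1238/875.007 − 1 = 0.4148458…
Then the exponent is δ²μ/(2 + δ) = (1238 − μ)² / (μ·(2 + δ)) = 62.358486.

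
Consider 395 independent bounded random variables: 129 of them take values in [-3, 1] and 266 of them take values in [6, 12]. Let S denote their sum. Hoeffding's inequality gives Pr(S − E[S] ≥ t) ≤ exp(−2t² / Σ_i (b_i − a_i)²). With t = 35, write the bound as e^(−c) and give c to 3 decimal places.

Σ(b_i − a_i)² = 129·4² + 266·6² = 11640.
c = 2t² / 11640 = 2·35² / 11640 = 0.2105.

0.210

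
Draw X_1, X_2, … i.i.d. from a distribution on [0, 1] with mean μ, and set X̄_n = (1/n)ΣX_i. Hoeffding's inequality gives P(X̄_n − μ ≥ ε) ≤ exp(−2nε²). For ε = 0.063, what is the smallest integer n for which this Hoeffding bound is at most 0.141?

Require exp(−2nε²) ≤ 0.141, i.e. 2nε² ≥ ln(1/0.141) = 1.958995.
So n ≥ 1.958995 / (2·0.063²) = 246.787.
The smallest integer n is 247.

247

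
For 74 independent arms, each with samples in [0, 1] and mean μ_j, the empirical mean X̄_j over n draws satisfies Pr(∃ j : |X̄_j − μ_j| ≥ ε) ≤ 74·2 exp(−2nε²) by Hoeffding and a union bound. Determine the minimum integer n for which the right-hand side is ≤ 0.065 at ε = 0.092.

Need 2·74·exp(−2nε²) ≤ 0.065, i.e. exp(−2nε²) ≤ 0.065/148.
So 2nε² ≥ ln(148/0.065) = 7.730580.
Hence n ≥ 7.730580/(2·0.092²) = 456.674.
The smallest integer n is 457.

457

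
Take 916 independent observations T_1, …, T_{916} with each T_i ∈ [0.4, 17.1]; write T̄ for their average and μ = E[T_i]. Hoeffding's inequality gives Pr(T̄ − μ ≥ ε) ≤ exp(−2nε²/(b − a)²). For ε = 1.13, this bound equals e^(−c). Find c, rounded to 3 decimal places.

8.388

c = 2nε²/(b − a)² = 2·916·1.13² / 16.7² = 8.3878.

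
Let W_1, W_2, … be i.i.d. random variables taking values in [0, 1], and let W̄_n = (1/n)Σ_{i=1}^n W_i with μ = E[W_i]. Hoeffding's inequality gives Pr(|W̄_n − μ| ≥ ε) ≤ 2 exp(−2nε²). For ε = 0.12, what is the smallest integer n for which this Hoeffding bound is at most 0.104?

Require 2·exp(−2nε²) ≤ 0.104, i.e. 2nε² ≥ ln(2/0.104) = 2.956512.
So n ≥ 2.956512 / (2·0.12²) = 102.657.
The smallest integer n is 103.

103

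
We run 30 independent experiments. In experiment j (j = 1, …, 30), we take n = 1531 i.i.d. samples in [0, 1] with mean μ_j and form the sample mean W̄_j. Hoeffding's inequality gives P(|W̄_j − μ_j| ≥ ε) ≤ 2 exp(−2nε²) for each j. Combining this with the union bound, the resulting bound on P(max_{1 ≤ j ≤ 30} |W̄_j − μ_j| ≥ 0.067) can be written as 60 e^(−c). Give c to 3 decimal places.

Union bound over the 30 events: P(max_{1 ≤ j ≤ 30} |W̄_j − μ_j| ≥ 0.067) ≤ 30·2·exp(−2nε²) = 60 exp(−2·1531·0.067²).
So c = 2·1531·0.067² = 13.7453.

13.745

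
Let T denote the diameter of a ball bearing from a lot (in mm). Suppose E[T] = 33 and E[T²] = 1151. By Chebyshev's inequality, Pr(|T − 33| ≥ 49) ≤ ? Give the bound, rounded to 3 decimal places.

Var(T) = E[T²] − (E[T])² = 1151 − 1089 = 62.
Chebyshev's inequality: Pr(|T − μ| ≥ t) ≤ Var(T)/t² = 62/2401 = 0.0258.

0.026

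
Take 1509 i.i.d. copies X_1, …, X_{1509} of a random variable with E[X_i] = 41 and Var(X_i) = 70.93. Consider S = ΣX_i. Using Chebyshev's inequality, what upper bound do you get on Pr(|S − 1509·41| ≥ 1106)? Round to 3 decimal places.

0.088

Var(S) = n·Var(X_i) = 1509·70.93 = 107033.37.
Chebyshev: Pr(|S − 1509·41| ≥ 1106) ≤ Var(S)/1106² = 107033.37/1223236 = 0.0875.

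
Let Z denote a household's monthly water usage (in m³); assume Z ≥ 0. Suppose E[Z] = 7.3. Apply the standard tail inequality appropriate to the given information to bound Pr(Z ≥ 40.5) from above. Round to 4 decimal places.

0.1802

Only the mean of a non-negative variable is known, so Markov's inequality is the applicable tail bound.
Markov's inequality: for a non-negative random variable, Pr(Z ≥ a) ≤ E[Z]/a.
Here E[Z] = 7.3 and a = 40.5, so the bound is 7.3/40.5 = 0.1802.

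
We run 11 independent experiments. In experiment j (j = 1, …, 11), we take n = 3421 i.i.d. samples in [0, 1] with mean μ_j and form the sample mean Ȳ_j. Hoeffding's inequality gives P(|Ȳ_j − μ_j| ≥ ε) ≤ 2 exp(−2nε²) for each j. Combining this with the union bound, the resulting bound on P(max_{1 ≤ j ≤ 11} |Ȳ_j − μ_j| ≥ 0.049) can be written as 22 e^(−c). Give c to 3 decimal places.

16.428

Union bound over the 11 events: P(max_{1 ≤ j ≤ 11} |Ȳ_j − μ_j| ≥ 0.049) ≤ 11·2·exp(−2nε²) = 22 exp(−2·3421·0.049²).
So c = 2·3421·0.049² = 16.4276.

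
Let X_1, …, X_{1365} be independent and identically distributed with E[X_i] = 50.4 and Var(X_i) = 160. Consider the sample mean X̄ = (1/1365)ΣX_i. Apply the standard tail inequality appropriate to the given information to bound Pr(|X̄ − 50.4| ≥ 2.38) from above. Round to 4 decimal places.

With mean and variance of each term known, Chebyshev's inequality bounds the deviation of the sum (or sample mean).
Var(X̄) = Var(X_i)/n = 160/1365 = 0.11722.
Chebyshev: Pr(|X̄ − 50.4| ≥ 2.38) ≤ Var(X̄)/(2.38)² = 160/(1365·2.38²) = 0.0207.

0.0207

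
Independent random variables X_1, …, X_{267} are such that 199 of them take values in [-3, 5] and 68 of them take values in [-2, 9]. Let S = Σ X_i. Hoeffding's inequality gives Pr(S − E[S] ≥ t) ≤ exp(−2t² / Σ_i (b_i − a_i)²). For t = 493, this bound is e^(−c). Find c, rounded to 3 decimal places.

Σ(b_i − a_i)² = 199·8² + 68·11² = 20964.
c = 2t² / 20964 = 2·493² / 20964 = 23.1873.

23.187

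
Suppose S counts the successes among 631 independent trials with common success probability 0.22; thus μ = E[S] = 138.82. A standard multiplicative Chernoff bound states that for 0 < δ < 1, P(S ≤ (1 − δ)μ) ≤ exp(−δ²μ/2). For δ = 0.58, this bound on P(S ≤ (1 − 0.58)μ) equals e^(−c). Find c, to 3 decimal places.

c = δ²μ/2 = 0.58²·138.82/2 = 23.3495.

23.350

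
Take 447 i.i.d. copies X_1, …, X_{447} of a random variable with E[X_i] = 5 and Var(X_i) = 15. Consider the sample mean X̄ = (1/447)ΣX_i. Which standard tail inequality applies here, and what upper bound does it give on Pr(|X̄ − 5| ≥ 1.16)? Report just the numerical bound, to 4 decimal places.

With mean and variance of each term known, Chebyshev's inequality bounds the deviation of the sum (or sample mean).
Var(X̄) = Var(X_i)/n = 15/447 = 0.033557.
Chebyshev: Pr(|X̄ − 5| ≥ 1.16) ≤ Var(X̄)/(1.16)² = 15/(447·1.16²) = 0.0249.

0.0249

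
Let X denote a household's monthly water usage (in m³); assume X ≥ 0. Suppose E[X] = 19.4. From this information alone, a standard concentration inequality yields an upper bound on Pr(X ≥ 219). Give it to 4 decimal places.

0.0886

Only the mean of a non-negative variable is known, so Markov's inequality is the applicable tail bound.
Markov's inequality: for a non-negative random variable, Pr(X ≥ a) ≤ E[X]/a.
Here E[X] = 19.4 and a = 219, so the bound is 19.4/219 = 0.0886.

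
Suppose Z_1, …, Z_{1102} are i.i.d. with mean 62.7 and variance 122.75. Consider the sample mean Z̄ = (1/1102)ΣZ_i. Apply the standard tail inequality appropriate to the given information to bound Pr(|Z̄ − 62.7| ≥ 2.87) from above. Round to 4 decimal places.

With mean and variance of each term known, Chebyshev's inequality bounds the deviation of the sum (or sample mean).
Var(Z̄) = Var(Z_i)/n = 122.75/1102 = 0.11139.
Chebyshev: Pr(|Z̄ − 62.7| ≥ 2.87) ≤ Var(Z̄)/(2.87)² = 122.75/(1102·2.87²) = 0.0135.

0.0135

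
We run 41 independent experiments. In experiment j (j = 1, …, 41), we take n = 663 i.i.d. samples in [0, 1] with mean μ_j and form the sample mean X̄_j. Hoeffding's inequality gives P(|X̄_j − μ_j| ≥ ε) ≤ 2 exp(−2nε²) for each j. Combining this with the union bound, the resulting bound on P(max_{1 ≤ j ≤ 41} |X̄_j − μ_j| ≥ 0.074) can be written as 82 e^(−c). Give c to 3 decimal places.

7.261

Union bound over the 41 events: P(max_{1 ≤ j ≤ 41} |X̄_j − μ_j| ≥ 0.074) ≤ 41·2·exp(−2nε²) = 82 exp(−2·663·0.074²).
So c = 2·663·0.074² = 7.2612.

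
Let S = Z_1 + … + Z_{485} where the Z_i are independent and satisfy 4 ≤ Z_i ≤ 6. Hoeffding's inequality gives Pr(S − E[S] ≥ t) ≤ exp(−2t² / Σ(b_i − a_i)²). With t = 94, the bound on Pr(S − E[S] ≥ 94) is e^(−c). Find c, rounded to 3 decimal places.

Σ(b_i − a_i)² = 485·(2)² = 1940.
c = 2t²/1940 = 2·94²/1940 = 9.1093.

9.109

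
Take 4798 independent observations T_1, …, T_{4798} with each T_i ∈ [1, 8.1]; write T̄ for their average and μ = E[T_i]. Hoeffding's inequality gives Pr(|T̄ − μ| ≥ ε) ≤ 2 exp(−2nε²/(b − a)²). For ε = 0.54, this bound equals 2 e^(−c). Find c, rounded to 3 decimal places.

55.509

c = 2nε²/(b − a)² = 2·4798·0.54² / 7.1² = 55.5087.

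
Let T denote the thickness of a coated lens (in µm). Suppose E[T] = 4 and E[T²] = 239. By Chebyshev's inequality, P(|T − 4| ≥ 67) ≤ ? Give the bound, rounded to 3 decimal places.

0.050

Var(T) = E[T²] − (E[T])² = 239 − 16 = 223.
Chebyshev's inequality: P(|T − μ| ≥ t) ≤ Var(T)/t² = 223/4489 = 0.0497.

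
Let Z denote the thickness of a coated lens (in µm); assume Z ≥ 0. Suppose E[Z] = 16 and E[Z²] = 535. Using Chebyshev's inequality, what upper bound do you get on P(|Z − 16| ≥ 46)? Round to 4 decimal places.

0.1319

Var(Z) = E[Z²] − (E[Z])² = 535 − 256 = 279.
Chebyshev's inequality: P(|Z − μ| ≥ t) ≤ Var(Z)/t² = 279/2116 = 0.1319.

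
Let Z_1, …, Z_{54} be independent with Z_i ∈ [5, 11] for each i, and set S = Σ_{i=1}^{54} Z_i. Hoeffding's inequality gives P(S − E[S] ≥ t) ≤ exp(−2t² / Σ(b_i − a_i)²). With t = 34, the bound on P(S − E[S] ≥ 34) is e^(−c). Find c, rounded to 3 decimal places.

Σ(b_i − a_i)² = 54·(6)² = 1944.
c = 2t²/1944 = 2·34²/1944 = 1.1893.

1.189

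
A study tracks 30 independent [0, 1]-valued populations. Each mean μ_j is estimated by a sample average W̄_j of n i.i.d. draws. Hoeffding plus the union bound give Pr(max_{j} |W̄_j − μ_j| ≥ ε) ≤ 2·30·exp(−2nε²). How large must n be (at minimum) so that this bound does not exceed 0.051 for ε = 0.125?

227

Need 2·30·exp(−2nε²) ≤ 0.051, i.e. exp(−2nε²) ≤ 0.051/60.
So 2nε² ≥ ln(60/0.051) = 7.070274.
Hence n ≥ 7.070274/(2·0.125²) = 226.249.
The smallest integer n is 227.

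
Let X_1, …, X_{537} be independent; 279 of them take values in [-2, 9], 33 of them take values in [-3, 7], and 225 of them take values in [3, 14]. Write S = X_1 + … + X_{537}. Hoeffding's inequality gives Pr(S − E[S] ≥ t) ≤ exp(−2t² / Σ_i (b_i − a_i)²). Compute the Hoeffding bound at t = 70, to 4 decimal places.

0.8586

Σ(b_i − a_i)² = 279·11² + 33·10² + 225·11² = 64284.
Exponent = 2·70² / 64284 = 0.15245.
Bound = exp(−0.15245) = 0.85860.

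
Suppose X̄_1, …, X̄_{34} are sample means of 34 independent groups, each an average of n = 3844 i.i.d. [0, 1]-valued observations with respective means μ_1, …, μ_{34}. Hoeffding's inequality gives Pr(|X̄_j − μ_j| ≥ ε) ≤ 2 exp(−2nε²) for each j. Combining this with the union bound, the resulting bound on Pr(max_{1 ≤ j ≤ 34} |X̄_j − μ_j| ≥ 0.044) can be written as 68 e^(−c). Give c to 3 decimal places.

Union bound over the 34 events: Pr(max_{1 ≤ j ≤ 34} |X̄_j − μ_j| ≥ 0.044) ≤ 34·2·exp(−2nε²) = 68 exp(−2·3844·0.044²).
So c = 2·3844·0.044² = 14.8840.

14.884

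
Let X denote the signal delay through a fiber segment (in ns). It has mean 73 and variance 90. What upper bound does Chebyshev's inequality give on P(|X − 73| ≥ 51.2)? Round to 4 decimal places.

0.0343

Chebyshev: P(|X − μ| ≥ t) ≤ Var(X)/t².
Bound = 90 / 2621.44 = 0.0343.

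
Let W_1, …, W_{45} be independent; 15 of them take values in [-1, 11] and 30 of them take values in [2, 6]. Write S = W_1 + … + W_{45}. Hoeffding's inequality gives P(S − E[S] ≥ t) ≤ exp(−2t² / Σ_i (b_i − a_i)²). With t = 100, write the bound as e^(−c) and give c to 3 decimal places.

Σ(b_i − a_i)² = 15·12² + 30·4² = 2640.
c = 2t² / 2640 = 2·100² / 2640 = 7.5758.

7.576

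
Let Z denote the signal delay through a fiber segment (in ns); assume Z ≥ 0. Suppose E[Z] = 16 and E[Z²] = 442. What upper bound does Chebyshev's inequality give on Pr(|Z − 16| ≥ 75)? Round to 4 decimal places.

0.0331

Var(Z) = E[Z²] − (E[Z])² = 442 − 256 = 186.
Chebyshev's inequality: Pr(|Z − μ| ≥ t) ≤ Var(Z)/t² = 186/5625 = 0.0331.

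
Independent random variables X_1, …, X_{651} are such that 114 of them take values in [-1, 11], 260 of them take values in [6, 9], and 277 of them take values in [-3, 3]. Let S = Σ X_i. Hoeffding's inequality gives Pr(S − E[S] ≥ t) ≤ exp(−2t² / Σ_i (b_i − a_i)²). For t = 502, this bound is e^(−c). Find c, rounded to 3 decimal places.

17.544

Σ(b_i − a_i)² = 114·12² + 260·3² + 277·6² = 28728.
c = 2t² / 28728 = 2·502² / 28728 = 17.5441.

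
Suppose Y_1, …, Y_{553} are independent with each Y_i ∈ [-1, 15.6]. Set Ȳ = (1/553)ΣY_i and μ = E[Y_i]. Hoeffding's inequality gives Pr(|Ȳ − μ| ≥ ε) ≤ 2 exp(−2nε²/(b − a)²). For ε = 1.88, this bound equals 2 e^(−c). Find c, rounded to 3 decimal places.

c = 2nε²/(b − a)² = 2·553·1.88² / 16.6² = 14.1858.

14.186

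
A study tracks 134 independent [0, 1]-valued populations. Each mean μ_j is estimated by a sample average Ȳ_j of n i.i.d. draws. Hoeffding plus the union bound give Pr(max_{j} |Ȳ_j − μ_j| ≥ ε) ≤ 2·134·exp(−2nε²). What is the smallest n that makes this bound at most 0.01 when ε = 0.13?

302

Need 2·134·exp(−2nε²) ≤ 0.01, i.e. exp(−2nε²) ≤ 0.01/268.
So 2nε² ≥ ln(268/0.01) = 10.196157.
Hence n ≥ 10.196157/(2·0.13²) = 301.661.
The smallest integer n is 302.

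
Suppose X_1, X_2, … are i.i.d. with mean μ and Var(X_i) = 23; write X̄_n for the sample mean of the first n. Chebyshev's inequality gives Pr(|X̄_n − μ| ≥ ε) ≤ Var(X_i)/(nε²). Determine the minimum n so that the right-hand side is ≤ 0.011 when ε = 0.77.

Require 23/(n·0.77²) ≤ 0.011, i.e. n ≥ 23/(0.011·0.77²) = 3526.580.
The smallest integer n is 3527.

3527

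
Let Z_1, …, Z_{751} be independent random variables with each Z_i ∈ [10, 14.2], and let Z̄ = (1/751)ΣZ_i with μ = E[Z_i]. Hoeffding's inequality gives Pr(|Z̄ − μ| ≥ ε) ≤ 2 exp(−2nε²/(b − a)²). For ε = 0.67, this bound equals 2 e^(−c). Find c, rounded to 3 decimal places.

38.223

c = 2nε²/(b − a)² = 2·751·0.67² / 4.2² = 38.2227.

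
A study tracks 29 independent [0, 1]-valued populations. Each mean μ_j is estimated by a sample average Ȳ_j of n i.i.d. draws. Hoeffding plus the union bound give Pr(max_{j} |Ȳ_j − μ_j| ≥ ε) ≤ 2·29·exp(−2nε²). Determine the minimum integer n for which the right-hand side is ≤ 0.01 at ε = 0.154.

183

Need 2·29·exp(−2nε²) ≤ 0.01, i.e. exp(−2nε²) ≤ 0.01/58.
So 2nε² ≥ ln(58/0.01) = 8.665613.
Hence n ≥ 8.665613/(2·0.154²) = 182.696.
The smallest integer n is 183.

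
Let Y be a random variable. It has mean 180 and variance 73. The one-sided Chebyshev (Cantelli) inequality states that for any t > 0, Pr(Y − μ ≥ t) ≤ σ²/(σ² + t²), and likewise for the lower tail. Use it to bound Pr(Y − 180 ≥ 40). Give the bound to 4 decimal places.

0.0436

Here σ² = 73 and t = 40, so σ² + t² = 1673.
Cantelli's bound: 73/1673 = 0.0436.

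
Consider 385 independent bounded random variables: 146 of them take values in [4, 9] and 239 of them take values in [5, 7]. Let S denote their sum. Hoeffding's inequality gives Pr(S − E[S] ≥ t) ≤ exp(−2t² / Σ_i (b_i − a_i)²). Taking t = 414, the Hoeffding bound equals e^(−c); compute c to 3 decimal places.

Σ(b_i − a_i)² = 146·5² + 239·2² = 4606.
c = 2t² / 4606 = 2·414² / 4606 = 74.4229.

74.423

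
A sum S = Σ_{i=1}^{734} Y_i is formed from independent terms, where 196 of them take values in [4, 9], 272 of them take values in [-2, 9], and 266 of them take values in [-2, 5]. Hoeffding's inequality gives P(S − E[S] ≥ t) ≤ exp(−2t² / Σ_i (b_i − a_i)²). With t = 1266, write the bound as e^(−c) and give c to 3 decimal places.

Σ(b_i − a_i)² = 196·5² + 272·11² + 266·7² = 50846.
c = 2t² / 50846 = 2·1266² / 50846 = 63.0435.

63.044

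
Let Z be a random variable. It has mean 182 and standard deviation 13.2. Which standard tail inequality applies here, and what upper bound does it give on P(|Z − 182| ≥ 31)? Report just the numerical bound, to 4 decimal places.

Mean and variance are known, so Chebyshev's inequality applies.
Chebyshev: P(|Z − μ| ≥ t) ≤ Var(Z)/t².
Var(Z) = σ² = 13.2² = 174.24.
Bound = 174.24 / 961 = 0.1813.

0.1813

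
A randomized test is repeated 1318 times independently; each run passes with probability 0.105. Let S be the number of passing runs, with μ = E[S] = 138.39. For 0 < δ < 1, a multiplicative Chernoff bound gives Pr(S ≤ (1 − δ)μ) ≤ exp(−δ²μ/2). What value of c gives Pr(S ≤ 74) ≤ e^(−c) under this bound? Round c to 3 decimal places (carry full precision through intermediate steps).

14.980

Write 74 = (1 − δ)μ, so δ = 1 − 74/138.39 = 0.4652793…
Then the exponent is δ²μ/2 = (μ − 74)²/(2μ) = 14.979667.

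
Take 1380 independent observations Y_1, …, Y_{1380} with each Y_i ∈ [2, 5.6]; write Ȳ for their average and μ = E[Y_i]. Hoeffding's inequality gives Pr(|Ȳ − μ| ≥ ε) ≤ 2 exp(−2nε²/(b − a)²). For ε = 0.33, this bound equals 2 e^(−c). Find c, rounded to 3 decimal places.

c = 2nε²/(b − a)² = 2·1380·0.33² / 3.6² = 23.1917.

23.192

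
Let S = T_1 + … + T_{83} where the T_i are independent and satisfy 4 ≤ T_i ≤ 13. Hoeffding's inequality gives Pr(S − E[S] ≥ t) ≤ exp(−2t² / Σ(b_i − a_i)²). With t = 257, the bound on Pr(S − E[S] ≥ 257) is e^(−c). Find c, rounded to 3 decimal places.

19.649

Σ(b_i − a_i)² = 83·(9)² = 6723.
c = 2t²/6723 = 2·257²/6723 = 19.6487.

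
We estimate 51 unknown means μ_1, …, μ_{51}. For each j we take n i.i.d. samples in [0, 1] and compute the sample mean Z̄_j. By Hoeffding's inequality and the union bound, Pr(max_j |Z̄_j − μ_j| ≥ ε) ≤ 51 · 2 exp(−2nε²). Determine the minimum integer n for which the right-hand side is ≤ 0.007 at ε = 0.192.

Need 2·51·exp(−2nε²) ≤ 0.007, i.e. exp(−2nε²) ≤ 0.007/102.
So 2nε² ≥ ln(102/0.007) = 9.586818.
Hence n ≥ 9.586818/(2·0.192²) = 130.030.
The smallest integer n is 131.

131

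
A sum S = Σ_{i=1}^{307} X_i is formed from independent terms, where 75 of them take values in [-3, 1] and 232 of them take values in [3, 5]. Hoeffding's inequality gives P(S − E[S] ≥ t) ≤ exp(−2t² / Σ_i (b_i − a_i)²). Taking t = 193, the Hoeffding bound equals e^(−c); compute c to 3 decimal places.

Σ(b_i − a_i)² = 75·4² + 232·2² = 2128.
c = 2t² / 2128 = 2·193² / 2128 = 35.0085.

35.008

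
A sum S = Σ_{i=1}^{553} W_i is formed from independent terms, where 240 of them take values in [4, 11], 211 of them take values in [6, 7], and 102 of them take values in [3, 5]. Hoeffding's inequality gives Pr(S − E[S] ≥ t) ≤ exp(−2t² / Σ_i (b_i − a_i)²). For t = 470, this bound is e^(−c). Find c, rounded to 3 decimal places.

35.689

Σ(b_i − a_i)² = 240·7² + 211·1² + 102·2² = 12379.
c = 2t² / 12379 = 2·470² / 12379 = 35.6895.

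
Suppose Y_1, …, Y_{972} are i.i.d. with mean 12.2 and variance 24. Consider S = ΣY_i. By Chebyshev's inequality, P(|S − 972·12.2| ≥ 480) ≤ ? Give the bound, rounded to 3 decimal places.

Var(S) = n·Var(Y_i) = 972·24 = 23328.
Chebyshev: P(|S − 972·12.2| ≥ 480) ≤ Var(S)/480² = 23328/230400 = 0.1013.

0.101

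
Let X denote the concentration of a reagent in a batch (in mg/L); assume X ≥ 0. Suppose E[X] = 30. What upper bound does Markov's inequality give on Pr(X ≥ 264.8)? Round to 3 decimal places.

Markov's inequality: for a non-negative random variable, Pr(X ≥ a) ≤ E[X]/a.
Here E[X] = 30 and a = 264.8, so the bound is 30/264.8 = 0.1133.

0.113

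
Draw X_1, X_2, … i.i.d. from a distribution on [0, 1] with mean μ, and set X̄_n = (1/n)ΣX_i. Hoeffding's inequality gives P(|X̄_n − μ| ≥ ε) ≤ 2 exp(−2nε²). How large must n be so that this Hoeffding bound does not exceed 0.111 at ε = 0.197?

Require 2·exp(−2nε²) ≤ 0.111, i.e. 2nε² ≥ ln(2/0.111) = 2.891372.
So n ≥ 2.891372 / (2·0.197²) = 37.251.
The smallest integer n is 38.

38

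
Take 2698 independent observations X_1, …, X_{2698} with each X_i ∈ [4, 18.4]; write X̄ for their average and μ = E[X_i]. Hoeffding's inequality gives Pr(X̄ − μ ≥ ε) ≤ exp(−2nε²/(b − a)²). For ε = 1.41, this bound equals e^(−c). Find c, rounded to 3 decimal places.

c = 2nε²/(b − a)² = 2·2698·1.41² / 14.4² = 51.7351.

51.735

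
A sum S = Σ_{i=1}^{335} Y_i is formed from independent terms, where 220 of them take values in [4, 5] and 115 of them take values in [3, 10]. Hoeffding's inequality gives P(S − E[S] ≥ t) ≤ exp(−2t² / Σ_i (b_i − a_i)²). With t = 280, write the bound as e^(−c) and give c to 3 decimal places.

Σ(b_i − a_i)² = 220·1² + 115·7² = 5855.
c = 2t² / 5855 = 2·280² / 5855 = 26.7805.

26.781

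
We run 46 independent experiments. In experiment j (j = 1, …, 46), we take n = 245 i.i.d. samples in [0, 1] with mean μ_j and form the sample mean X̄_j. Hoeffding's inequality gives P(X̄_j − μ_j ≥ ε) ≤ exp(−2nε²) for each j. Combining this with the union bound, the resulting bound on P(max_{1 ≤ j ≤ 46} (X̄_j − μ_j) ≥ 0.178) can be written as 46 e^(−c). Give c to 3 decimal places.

Union bound over the 46 events: P(max_{1 ≤ j ≤ 46} (X̄_j − μ_j) ≥ 0.178) ≤ 46·exp(−2nε²) = 46 exp(−2·245·0.178²).
So c = 2·245·0.178² = 15.5252.

15.525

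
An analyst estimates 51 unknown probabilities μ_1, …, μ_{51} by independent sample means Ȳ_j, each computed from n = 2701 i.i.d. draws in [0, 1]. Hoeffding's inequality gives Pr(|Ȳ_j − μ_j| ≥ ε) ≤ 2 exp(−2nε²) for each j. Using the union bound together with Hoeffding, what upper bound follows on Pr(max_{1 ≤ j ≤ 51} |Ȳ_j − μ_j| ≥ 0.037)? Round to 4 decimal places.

Per-experiment Hoeffding bound: 2·exp(−2·2701·0.037²) = 2·exp(−7.39534) = 0.0012282.
Union bound over 51 events: 51·0.0012282 = 0.06264.

0.0626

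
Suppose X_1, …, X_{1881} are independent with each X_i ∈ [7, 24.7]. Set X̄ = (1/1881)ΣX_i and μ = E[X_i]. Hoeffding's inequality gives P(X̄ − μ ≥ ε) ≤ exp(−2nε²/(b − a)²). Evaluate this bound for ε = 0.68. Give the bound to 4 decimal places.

0.0039

Exponent: 2nε²/(b − a)² = 2·1881·0.68² / 17.7² = 5.55252.
Bound = exp(−5.55252) = 0.00388.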